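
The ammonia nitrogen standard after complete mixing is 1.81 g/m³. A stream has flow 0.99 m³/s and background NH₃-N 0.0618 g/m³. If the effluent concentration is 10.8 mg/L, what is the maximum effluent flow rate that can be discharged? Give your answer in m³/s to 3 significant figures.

Mass balance at complete mixing: C_std·(Q_w + Q_r) = Q_w·C_e + Q_r·C_b.
Rearranging, Q_w = Q_r·(C_std − C_b)/(C_e − C_std) = 0.99·(1.81 − 0.0618) / (10.8 − 1.81) = 0.1925 m³/s.

0.193 m³/s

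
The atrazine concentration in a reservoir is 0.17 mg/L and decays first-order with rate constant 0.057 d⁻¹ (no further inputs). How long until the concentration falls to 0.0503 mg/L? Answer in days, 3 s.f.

t = ln(C₀/C)/k = ln(0.17/0.0503)/0.057 = 1.218/0.057 = 21.36 d.

21.4 d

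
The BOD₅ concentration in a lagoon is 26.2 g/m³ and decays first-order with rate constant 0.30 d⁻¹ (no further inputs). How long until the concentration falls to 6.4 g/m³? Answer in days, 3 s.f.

t = ln(C₀/C)/k = ln(26.2/6.4)/0.30 = 1.409/0.30 = 4.698 d.

4.70 d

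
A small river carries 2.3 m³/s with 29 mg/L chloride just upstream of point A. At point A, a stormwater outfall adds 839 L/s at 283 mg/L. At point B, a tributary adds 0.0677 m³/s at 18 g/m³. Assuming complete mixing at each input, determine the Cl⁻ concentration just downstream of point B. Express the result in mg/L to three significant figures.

839 L/s = 0.839 m³/s.
After input A: C = (2.3·29 + 0.839·283) / 3.139 = 96.89 mg/L.
After input B: C = (3.139·96.89 + 0.0677·18) / 3.207 = 95.22 mg/L.

95.2 mg/L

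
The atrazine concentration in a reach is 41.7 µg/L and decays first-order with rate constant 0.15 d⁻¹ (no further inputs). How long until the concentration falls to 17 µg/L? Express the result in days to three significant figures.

5.98 d

t = ln(C₀/C)/k = ln(41.7/17)/0.15 = 0.8973/0.15 = 5.982 d.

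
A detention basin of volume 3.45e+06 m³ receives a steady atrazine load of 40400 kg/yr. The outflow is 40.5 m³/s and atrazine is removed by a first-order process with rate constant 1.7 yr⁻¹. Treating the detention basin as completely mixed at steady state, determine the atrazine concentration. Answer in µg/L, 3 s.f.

Outflow Q = 40.5 m³/s × 3.156e+07 s/yr = 1.278e+09 m³/yr.
Steady-state CSTR mass balance: W = Q·C + k·V·C, so C = W/(Q + kV).
Q + kV = 1.278e+09 + 1.7·3.45e+06 = 1.284e+09 m³/yr.
C = 40400/1.284e+09 = 3.147e-05 kg/m³ = 0.03147 mg/L = 31.47 µg/L.

31.5 µg/L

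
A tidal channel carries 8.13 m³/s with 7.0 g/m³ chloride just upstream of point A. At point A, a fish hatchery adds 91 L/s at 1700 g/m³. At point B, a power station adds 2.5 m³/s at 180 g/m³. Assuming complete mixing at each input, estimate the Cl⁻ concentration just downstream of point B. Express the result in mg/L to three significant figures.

61.7 mg/L

91 L/s = 0.091 m³/s.
After input A: C = (8.13·7 + 0.091·1700) / 8.221 = 25.74 mg/L.
After input B: C = (8.221·25.74 + 2.5·180) / 10.72 = 61.71 mg/L.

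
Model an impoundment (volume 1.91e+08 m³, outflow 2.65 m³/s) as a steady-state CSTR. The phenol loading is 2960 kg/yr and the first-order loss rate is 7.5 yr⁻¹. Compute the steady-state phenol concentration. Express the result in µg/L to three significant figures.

Outflow Q = 2.65 m³/s × 3.156e+07 s/yr = 8.363e+07 m³/yr.
Steady-state CSTR mass balance: W = Q·C + k·V·C, so C = W/(Q + kV).
Q + kV = 8.363e+07 + 7.5·1.91e+08 = 1.516e+09 m³/yr.
C = 2960/1.516e+09 = 1.952e-06 kg/m³ = 0.001952 mg/L = 1.952 µg/L.

1.95 µg/L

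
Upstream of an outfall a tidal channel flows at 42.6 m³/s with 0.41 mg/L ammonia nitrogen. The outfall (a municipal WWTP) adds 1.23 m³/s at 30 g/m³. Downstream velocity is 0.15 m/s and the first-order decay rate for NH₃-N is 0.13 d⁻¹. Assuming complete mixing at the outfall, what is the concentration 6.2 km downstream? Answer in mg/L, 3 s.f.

After complete mixing, C₀ = (1.23·30 + 42.6·0.41) / 43.83 = 1.24 mg/L.
Travel time t = 6200 m / 0.15 m/s = 4.133e+04 s = 0.4784 d.
C = 1.24·exp(−0.13·0.4784) = 1.24·0.9397 = 1.166 mg/L.

1.17 mg/L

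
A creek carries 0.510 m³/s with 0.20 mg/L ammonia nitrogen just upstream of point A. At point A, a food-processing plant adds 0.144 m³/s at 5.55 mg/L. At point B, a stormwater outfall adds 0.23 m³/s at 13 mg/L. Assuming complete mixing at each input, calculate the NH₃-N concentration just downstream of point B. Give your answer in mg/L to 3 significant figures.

After input A: C = (0.51·0.2 + 0.144·5.55) / 0.654 = 1.378 mg/L.
After input B: C = (0.654·1.378 + 0.23·13) / 0.884 = 4.402 mg/L.

4.40 mg/L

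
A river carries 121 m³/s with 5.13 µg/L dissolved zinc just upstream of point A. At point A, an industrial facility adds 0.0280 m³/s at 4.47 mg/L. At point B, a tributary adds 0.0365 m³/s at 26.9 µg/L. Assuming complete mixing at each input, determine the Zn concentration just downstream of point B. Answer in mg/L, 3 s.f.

5.13 µg/L = 0.00513 mg/L.
After input A: C = (121·0.00513 + 0.028·4.47) / 121 = 0.006163 mg/L.
26.9 µg/L = 0.0269 mg/L.
After input B: C = (121·0.006163 + 0.0365·0.0269) / 121.1 = 0.006169 mg/L.

0.00617 mg/L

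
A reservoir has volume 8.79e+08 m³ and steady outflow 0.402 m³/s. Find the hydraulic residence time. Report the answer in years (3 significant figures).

69.3 yr

Q = 0.402 m³/s × 3.156e+07 s/yr = 1.269e+07 m³/yr.
Hydraulic residence time τ = V/Q = 8.79e+08/1.269e+07 = 69.29 yr.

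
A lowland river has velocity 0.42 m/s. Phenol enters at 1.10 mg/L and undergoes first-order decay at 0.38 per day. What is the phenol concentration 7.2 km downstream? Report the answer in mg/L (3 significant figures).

1.02 mg/L

Travel time t = 7.2 km / 0.42 m/s = 7200/0.42 = 1.714e+04 s = 0.1984 d.
First-order decay: C = 1.10·exp(−0.38·0.1984) = 1.10·0.9274 = 1.02 mg/L.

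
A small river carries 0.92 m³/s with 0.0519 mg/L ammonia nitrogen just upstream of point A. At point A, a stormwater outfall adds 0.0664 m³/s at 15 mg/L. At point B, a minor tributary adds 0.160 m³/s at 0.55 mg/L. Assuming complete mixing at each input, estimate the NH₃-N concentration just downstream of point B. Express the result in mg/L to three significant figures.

0.987 mg/L

After input A: C = (0.92·0.0519 + 0.0664·15) / 0.9864 = 1.058 mg/L.
After input B: C = (0.9864·1.058 + 0.16·0.55) / 1.146 = 0.9872 mg/L.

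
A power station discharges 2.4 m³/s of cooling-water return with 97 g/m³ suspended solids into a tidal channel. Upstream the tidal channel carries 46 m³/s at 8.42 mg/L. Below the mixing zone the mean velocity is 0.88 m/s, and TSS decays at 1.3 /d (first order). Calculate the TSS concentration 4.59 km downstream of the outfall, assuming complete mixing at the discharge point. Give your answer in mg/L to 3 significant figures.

After complete mixing, C₀ = (2.4·97 + 46·8.42) / 48.4 = 12.81 mg/L.
Travel time t = 4590 m / 0.88 m/s = 5216 s = 0.06037 d.
C = 12.81·exp(−1.3·0.06037) = 12.81·0.9245 = 11.85 mg/L.

11.8 mg/L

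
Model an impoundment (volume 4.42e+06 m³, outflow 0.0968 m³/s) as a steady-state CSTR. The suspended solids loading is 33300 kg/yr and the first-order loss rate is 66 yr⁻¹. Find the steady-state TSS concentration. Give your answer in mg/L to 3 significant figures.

Outflow Q = 0.0968 m³/s × 3.156e+07 s/yr = 3.055e+06 m³/yr.
Steady-state CSTR mass balance: W = Q·C + k·V·C, so C = W/(Q + kV).
Q + kV = 3.055e+06 + 66·4.42e+06 = 2.948e+08 m³/yr.
C = 33300/2.948e+08 = 0.000113 kg/m³ = 0.113 mg/L.

0.113 mg/L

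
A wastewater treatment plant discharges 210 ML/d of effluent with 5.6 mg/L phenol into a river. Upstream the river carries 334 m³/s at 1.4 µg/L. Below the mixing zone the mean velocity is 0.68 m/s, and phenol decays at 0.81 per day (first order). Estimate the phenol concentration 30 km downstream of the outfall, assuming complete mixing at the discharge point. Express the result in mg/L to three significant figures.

0.0277 mg/L

210 ML/d = 2.431 m³/s.
1.4 µg/L = 0.0014 mg/L.
After complete mixing, C₀ = (2.431·5.6 + 334·0.0014) / 336.4 = 0.04185 mg/L.
Travel time t = 3e+04 m / 0.68 m/s = 4.412e+04 s = 0.5106 d.
C = 0.04185·exp(−0.81·0.5106) = 0.04185·0.6613 = 0.02767 mg/L.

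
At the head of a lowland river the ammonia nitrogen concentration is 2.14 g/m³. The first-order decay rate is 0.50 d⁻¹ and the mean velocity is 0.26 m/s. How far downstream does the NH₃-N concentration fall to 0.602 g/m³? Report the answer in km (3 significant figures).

From C = C₀·e^(−kt), t = ln(C₀/C)/k = ln(2.14/0.602)/0.50 = 1.268/0.50 = 2.537 d.
Distance = v·t = 0.26 m/s × 2.192e+05 s = 5.698e+04 m = 56.98 km.

57.0 km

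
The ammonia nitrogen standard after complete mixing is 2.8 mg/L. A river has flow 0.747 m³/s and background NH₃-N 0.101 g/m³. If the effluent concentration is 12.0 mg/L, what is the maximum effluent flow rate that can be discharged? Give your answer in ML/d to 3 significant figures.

18.9 ML/d

Mass balance at complete mixing: C_std·(Q_w + Q_r) = Q_w·C_e + Q_r·C_b.
Rearranging, Q_w = Q_r·(C_std − C_b)/(C_e − C_std) = 0.747·(2.8 − 0.101) / (12 − 2.8) = 0.2191 m³/s.
= 18.93 ML/d.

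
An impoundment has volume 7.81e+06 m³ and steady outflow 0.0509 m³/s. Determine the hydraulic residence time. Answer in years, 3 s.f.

4.86 yr

Q = 0.0509 m³/s × 3.156e+07 s/yr = 1.606e+06 m³/yr.
Hydraulic residence time τ = V/Q = 7.81e+06/1.606e+06 = 4.862 yr.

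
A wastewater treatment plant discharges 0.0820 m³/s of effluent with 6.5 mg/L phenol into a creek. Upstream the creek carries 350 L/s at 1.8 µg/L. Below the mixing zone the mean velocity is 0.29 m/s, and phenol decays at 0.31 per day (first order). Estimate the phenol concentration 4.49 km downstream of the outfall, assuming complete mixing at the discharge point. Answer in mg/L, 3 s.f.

1.17 mg/L

350 L/s = 0.35 m³/s.
1.8 µg/L = 0.0018 mg/L.
After complete mixing, C₀ = (0.082·6.5 + 0.35·0.0018) / 0.432 = 1.235 mg/L.
Travel time t = 4490 m / 0.29 m/s = 1.548e+04 s = 0.1792 d.
C = 1.235·exp(−0.31·0.1792) = 1.235·0.946 = 1.169 mg/L.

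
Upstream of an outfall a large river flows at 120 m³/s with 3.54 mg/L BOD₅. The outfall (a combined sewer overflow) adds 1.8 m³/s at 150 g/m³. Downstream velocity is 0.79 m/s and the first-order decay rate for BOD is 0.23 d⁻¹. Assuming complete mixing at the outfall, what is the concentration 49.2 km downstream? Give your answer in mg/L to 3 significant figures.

After complete mixing, C₀ = (1.8·150 + 120·3.54) / 121.8 = 5.704 mg/L.
Travel time t = 4.92e+04 m / 0.79 m/s = 6.228e+04 s = 0.7208 d.
C = 5.704·exp(−0.23·0.7208) = 5.704·0.8472 = 4.833 mg/L.

4.83 mg/L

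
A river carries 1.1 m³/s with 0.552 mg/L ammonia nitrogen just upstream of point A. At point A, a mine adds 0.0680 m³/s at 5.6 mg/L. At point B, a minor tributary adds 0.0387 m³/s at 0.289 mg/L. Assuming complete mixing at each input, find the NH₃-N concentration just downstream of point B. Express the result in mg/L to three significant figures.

0.828 mg/L

After input A: C = (1.1·0.552 + 0.068·5.6) / 1.168 = 0.8459 mg/L.
After input B: C = (1.168·0.8459 + 0.0387·0.289) / 1.207 = 0.828 mg/L.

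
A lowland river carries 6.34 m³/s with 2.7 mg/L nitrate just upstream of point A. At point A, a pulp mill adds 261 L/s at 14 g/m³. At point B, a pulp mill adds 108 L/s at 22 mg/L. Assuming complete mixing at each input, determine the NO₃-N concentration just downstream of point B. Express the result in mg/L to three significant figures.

261 L/s = 0.261 m³/s.
After input A: C = (6.34·2.7 + 0.261·14) / 6.601 = 3.147 mg/L.
108 L/s = 0.108 m³/s.
After input B: C = (6.601·3.147 + 0.108·22) / 6.709 = 3.45 mg/L.

3.45 mg/L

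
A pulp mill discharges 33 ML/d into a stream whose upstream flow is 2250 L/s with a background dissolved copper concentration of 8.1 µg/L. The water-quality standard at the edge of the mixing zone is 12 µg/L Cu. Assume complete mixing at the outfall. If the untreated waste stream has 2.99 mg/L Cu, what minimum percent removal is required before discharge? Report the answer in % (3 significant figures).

98.8 %

33 ML/d = 0.3819 m³/s.
2250 L/s = 2.25 m³/s.
8.1 µg/L = 0.0081 mg/L.
12 µg/L = 0.012 mg/L.
Mass balance: 0.012·2.632 = 0.3819·Cₑ + 2.25·0.0081.
Cₑ = (0.03158 − 0.01822) / 0.3819 = 0.03497 mg/L.
Required removal = 1 − 0.03497/2.99 = 98.83 %.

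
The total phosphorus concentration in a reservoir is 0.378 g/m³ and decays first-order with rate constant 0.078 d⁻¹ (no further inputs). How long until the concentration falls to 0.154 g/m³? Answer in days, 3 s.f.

t = ln(C₀/C)/k = ln(0.378/0.154)/0.078 = 0.8979/0.078 = 11.51 d.

11.5 d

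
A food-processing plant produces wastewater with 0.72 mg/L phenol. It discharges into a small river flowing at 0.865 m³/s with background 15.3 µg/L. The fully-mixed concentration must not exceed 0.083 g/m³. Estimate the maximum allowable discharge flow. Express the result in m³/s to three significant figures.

0.0919 m³/s

15.3 µg/L = 0.0153 mg/L.
Mass balance at complete mixing: C_std·(Q_w + Q_r) = Q_w·C_e + Q_r·C_b.
Rearranging, Q_w = Q_r·(C_std − C_b)/(C_e − C_std) = 0.865·(0.083 − 0.0153) / (0.72 − 0.083) = 0.09193 m³/s.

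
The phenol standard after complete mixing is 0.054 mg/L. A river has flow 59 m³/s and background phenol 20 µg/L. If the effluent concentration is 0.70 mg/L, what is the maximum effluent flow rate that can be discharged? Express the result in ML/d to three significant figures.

268 ML/d

20 µg/L = 0.02 mg/L.
Mass balance at complete mixing: C_std·(Q_w + Q_r) = Q_w·C_e + Q_r·C_b.
Rearranging, Q_w = Q_r·(C_std − C_b)/(C_e − C_std) = 59·(0.054 − 0.02) / (0.7 − 0.054) = 3.105 m³/s.
= 268.3 ML/d.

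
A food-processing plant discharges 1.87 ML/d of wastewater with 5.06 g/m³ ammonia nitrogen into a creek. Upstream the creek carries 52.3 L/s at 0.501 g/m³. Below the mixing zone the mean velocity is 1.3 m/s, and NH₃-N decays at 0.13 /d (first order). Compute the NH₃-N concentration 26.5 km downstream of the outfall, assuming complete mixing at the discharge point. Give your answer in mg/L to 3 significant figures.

1.87 ML/d = 0.02164 m³/s.
52.3 L/s = 0.0523 m³/s.
After complete mixing, C₀ = (0.02164·5.06 + 0.0523·0.501) / 0.07394 = 1.835 mg/L.
Travel time t = 2.65e+04 m / 1.3 m/s = 2.038e+04 s = 0.2359 d.
C = 1.835·exp(−0.13·0.2359) = 1.835·0.9698 = 1.78 mg/L.

1.78 mg/L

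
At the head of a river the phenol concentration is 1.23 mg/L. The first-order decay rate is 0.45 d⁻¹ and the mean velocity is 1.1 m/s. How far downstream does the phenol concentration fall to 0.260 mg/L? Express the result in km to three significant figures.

328 km

From C = C₀·e^(−kt), t = ln(C₀/C)/k = ln(1.23/0.260)/0.45 = 1.554/0.45 = 3.454 d.
Distance = v·t = 1.1 m/s × 2.984e+05 s = 3.282e+05 m = 328.2 km.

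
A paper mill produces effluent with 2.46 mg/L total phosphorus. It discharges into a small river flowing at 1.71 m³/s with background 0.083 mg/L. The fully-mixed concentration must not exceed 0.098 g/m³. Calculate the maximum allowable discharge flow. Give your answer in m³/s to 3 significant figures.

0.0109 m³/s

Mass balance at complete mixing: C_std·(Q_w + Q_r) = Q_w·C_e + Q_r·C_b.
Rearranging, Q_w = Q_r·(C_std − C_b)/(C_e − C_std) = 1.71·(0.098 − 0.083) / (2.46 − 0.098) = 0.01086 m³/s.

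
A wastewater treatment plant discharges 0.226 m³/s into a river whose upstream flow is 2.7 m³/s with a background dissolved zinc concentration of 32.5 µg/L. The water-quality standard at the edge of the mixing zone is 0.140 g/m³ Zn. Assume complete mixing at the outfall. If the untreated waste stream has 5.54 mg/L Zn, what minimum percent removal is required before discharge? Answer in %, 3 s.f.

32.5 µg/L = 0.0325 mg/L.
Mass balance: 0.14·2.926 = 0.226·Cₑ + 2.7·0.0325.
Cₑ = (0.4096 − 0.08775) / 0.226 = 1.424 mg/L.
Required removal = 1 − 1.424/5.54 = 74.29 %.

74.3 %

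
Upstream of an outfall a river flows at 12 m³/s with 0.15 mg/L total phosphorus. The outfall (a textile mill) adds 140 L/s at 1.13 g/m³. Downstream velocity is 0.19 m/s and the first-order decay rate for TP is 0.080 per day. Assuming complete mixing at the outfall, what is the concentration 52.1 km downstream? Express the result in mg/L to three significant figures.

0.125 mg/L

140 L/s = 0.14 m³/s.
After complete mixing, C₀ = (0.14·1.13 + 12·0.15) / 12.14 = 0.1613 mg/L.
Travel time t = 5.21e+04 m / 0.19 m/s = 2.742e+05 s = 3.174 d.
C = 0.1613·exp(−0.080·3.174) = 0.1613·0.7758 = 0.1251 mg/L.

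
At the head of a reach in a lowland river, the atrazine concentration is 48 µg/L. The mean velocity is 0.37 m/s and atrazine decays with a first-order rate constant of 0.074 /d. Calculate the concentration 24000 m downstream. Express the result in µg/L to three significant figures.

Travel time t = 24000 m / 0.37 m/s = 2.4e+04/0.37 = 6.486e+04 s = 0.7508 d.
First-order decay: C = 48·exp(−0.074·0.7508) = 48·0.946 = 45.41 µg/L.

45.4 µg/L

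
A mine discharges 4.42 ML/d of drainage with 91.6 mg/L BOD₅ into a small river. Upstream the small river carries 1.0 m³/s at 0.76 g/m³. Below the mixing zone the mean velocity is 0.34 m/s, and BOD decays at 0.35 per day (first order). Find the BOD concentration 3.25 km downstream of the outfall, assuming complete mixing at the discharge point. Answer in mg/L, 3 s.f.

4.98 mg/L

4.42 ML/d = 0.05116 m³/s.
After complete mixing, C₀ = (0.05116·91.6 + 1·0.76) / 1.051 = 5.181 mg/L.
Travel time t = 3250 m / 0.34 m/s = 9559 s = 0.1106 d.
C = 5.181·exp(−0.35·0.1106) = 5.181·0.962 = 4.984 mg/L.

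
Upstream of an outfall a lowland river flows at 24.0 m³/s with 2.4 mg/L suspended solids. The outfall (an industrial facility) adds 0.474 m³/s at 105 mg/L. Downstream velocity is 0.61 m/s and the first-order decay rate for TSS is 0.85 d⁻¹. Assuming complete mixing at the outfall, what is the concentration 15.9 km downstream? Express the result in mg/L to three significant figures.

After complete mixing, C₀ = (0.474·105 + 24·2.4) / 24.47 = 4.387 mg/L.
Travel time t = 1.59e+04 m / 0.61 m/s = 2.607e+04 s = 0.3017 d.
C = 4.387·exp(−0.85·0.3017) = 4.387·0.7738 = 3.395 mg/L.

3.39 mg/L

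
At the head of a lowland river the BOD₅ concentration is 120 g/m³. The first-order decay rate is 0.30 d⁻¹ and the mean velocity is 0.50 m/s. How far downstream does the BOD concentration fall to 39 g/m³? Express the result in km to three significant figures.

162 km

From C = C₀·e^(−kt), t = ln(C₀/C)/k = ln(120/39)/0.30 = 1.124/0.30 = 3.746 d.
Distance = v·t = 0.50 m/s × 3.237e+05 s = 1.618e+05 m = 161.8 km.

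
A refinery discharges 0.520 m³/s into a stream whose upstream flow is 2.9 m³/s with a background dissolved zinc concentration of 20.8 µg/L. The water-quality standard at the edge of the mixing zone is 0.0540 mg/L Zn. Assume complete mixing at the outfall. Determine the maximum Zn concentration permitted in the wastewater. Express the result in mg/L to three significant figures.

0.239 mg/L

20.8 µg/L = 0.0208 mg/L.
Mass balance: 0.054·3.42 = 0.52·Cₑ + 2.9·0.0208.
Cₑ = (0.1847 − 0.06032) / 0.52 = 0.2392 mg/L.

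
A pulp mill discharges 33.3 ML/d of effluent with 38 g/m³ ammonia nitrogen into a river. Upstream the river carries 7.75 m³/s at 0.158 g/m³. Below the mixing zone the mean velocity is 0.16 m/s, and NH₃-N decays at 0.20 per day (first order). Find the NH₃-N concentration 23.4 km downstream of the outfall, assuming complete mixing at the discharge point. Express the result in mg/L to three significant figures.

1.39 mg/L

33.3 ML/d = 0.3854 m³/s.
After complete mixing, C₀ = (0.3854·38 + 7.75·0.158) / 8.135 = 1.951 mg/L.
Travel time t = 2.34e+04 m / 0.16 m/s = 1.462e+05 s = 1.693 d.
C = 1.951·exp(−0.20·1.693) = 1.951·0.7128 = 1.391 mg/L.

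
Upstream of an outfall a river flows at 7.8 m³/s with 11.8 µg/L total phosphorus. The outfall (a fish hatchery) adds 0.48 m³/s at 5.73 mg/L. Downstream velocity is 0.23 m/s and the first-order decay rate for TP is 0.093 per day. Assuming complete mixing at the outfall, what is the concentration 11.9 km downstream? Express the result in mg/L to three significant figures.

11.8 µg/L = 0.0118 mg/L.
After complete mixing, C₀ = (0.48·5.73 + 7.8·0.0118) / 8.28 = 0.3433 mg/L.
Travel time t = 1.19e+04 m / 0.23 m/s = 5.174e+04 s = 0.5988 d.
C = 0.3433·exp(−0.093·0.5988) = 0.3433·0.9458 = 0.3247 mg/L.

0.325 mg/L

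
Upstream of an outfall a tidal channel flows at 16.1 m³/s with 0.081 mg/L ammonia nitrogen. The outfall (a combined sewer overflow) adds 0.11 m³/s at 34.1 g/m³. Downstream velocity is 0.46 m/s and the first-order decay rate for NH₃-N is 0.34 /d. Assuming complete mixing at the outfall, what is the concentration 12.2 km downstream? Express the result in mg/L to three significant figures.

0.281 mg/L

After complete mixing, C₀ = (0.11·34.1 + 16.1·0.081) / 16.21 = 0.3119 mg/L.
Travel time t = 1.22e+04 m / 0.46 m/s = 2.652e+04 s = 0.307 d.
C = 0.3119·exp(−0.34·0.307) = 0.3119·0.9009 = 0.2809 mg/L.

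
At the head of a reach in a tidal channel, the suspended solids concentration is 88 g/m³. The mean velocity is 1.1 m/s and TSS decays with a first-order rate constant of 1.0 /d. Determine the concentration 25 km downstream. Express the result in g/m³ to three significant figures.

67.6 g/m³

Travel time t = 25 km / 1.1 m/s = 2.5e+04/1.1 = 2.273e+04 s = 0.263 d.
First-order decay: C = 88·exp(−1.0·0.263) = 88·0.7687 = 67.65 g/m³.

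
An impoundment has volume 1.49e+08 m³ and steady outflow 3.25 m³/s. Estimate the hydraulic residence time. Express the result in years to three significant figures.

Q = 3.25 m³/s × 3.156e+07 s/yr = 1.026e+08 m³/yr.
Hydraulic residence time τ = V/Q = 1.49e+08/1.026e+08 = 1.453 yr.

1.45 yr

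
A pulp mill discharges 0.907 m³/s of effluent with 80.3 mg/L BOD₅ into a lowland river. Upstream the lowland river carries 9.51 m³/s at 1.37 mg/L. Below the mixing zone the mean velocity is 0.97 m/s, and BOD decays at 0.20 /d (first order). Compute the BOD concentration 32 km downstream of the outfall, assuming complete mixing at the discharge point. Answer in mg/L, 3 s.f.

7.64 mg/L

After complete mixing, C₀ = (0.907·80.3 + 9.51·1.37) / 10.42 = 8.242 mg/L.
Travel time t = 3.2e+04 m / 0.97 m/s = 3.299e+04 s = 0.3818 d.
C = 8.242·exp(−0.20·0.3818) = 8.242·0.9265 = 7.636 mg/L.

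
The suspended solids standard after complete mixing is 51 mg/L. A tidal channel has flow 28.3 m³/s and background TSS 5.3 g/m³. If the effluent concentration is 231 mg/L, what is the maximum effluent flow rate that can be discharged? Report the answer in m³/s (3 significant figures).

Mass balance at complete mixing: C_std·(Q_w + Q_r) = Q_w·C_e + Q_r·C_b.
Rearranging, Q_w = Q_r·(C_std − C_b)/(C_e − C_std) = 28.3·(51 − 5.3) / (231 − 51) = 7.185 m³/s.

7.19 m³/s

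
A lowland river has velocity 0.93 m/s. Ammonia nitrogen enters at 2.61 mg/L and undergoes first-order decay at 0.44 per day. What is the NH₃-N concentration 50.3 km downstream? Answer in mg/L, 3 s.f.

Travel time t = 50.3 km / 0.93 m/s = 5.03e+04/0.93 = 5.409e+04 s = 0.626 d.
First-order decay: C = 2.61·exp(−0.44·0.626) = 2.61·0.7592 = 1.982 mg/L.

1.98 mg/L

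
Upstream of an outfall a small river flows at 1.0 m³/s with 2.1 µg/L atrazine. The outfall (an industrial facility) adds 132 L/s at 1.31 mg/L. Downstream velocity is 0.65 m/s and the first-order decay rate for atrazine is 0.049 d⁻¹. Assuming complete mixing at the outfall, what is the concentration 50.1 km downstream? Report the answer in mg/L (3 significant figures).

132 L/s = 0.132 m³/s.
2.1 µg/L = 0.0021 mg/L.
After complete mixing, C₀ = (0.132·1.31 + 1·0.0021) / 1.132 = 0.1546 mg/L.
Travel time t = 5.01e+04 m / 0.65 m/s = 7.708e+04 s = 0.8921 d.
C = 0.1546·exp(−0.049·0.8921) = 0.1546·0.9572 = 0.148 mg/L.

0.148 mg/L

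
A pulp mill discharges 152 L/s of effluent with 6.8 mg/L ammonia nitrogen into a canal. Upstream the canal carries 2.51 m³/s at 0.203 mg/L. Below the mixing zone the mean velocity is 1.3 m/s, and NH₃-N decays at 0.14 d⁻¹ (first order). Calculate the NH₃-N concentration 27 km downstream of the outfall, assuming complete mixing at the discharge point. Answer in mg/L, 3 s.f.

152 L/s = 0.152 m³/s.
After complete mixing, C₀ = (0.152·6.8 + 2.51·0.203) / 2.662 = 0.5797 mg/L.
Travel time t = 2.7e+04 m / 1.3 m/s = 2.077e+04 s = 0.2404 d.
C = 0.5797·exp(−0.14·0.2404) = 0.5797·0.9669 = 0.5605 mg/L.

0.561 mg/L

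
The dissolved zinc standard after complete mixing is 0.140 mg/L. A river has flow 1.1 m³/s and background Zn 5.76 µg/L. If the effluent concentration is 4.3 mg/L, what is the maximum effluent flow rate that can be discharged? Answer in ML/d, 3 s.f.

5.76 µg/L = 0.00576 mg/L.
Mass balance at complete mixing: C_std·(Q_w + Q_r) = Q_w·C_e + Q_r·C_b.
Rearranging, Q_w = Q_r·(C_std − C_b)/(C_e − C_std) = 1.1·(0.14 − 0.00576) / (4.3 − 0.14) = 0.0355 m³/s.
= 3.067 ML/d.

3.07 ML/d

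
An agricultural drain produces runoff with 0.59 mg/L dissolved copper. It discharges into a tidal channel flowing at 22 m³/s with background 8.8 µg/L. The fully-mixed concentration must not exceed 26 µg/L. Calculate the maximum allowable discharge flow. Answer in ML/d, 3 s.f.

58.0 ML/d

8.8 µg/L = 0.0088 mg/L.
26 µg/L = 0.026 mg/L.
Mass balance at complete mixing: C_std·(Q_w + Q_r) = Q_w·C_e + Q_r·C_b.
Rearranging, Q_w = Q_r·(C_std − C_b)/(C_e − C_std) = 22·(0.026 − 0.0088) / (0.59 − 0.026) = 0.6709 m³/s.
= 57.97 ML/d.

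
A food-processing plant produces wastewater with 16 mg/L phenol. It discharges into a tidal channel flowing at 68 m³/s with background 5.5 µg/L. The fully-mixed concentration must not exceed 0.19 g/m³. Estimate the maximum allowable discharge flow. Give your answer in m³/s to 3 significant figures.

5.5 µg/L = 0.0055 mg/L.
Mass balance at complete mixing: C_std·(Q_w + Q_r) = Q_w·C_e + Q_r·C_b.
Rearranging, Q_w = Q_r·(C_std − C_b)/(C_e − C_std) = 68·(0.19 − 0.0055) / (16 − 0.19) = 0.7935 m³/s.

0.794 m³/s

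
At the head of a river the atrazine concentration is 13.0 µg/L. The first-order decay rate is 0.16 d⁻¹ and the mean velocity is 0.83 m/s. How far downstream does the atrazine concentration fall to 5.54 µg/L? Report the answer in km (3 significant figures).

382 km

From C = C₀·e^(−kt), t = ln(C₀/C)/k = ln(13.0/5.54)/0.16 = 0.853/0.16 = 5.331 d.
Distance = v·t = 0.83 m/s × 4.606e+05 s = 3.823e+05 m = 382.3 km.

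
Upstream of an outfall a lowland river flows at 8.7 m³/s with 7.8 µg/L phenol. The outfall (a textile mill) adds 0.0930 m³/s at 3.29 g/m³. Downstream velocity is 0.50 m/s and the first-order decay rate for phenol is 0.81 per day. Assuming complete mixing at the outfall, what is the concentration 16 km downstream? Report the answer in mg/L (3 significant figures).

7.8 µg/L = 0.0078 mg/L.
After complete mixing, C₀ = (0.093·3.29 + 8.7·0.0078) / 8.793 = 0.04251 mg/L.
Travel time t = 1.6e+04 m / 0.50 m/s = 3.2e+04 s = 0.3704 d.
C = 0.04251·exp(−0.81·0.3704) = 0.04251·0.7408 = 0.0315 mg/L.

0.0315 mg/L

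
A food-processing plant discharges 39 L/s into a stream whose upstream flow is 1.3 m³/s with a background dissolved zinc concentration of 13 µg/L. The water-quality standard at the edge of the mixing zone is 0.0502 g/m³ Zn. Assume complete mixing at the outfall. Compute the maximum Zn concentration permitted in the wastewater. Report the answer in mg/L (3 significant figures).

1.29 mg/L

39 L/s = 0.039 m³/s.
13 µg/L = 0.013 mg/L.
Mass balance: 0.0502·1.339 = 0.039·Cₑ + 1.3·0.013.
Cₑ = (0.06722 − 0.0169) / 0.039 = 1.29 mg/L.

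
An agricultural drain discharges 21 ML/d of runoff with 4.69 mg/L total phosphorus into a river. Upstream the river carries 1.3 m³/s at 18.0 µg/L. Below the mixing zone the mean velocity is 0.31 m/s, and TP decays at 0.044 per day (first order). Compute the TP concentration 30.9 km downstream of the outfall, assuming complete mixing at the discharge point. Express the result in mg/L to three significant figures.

0.717 mg/L

21 ML/d = 0.2431 m³/s.
18.0 µg/L = 0.018 mg/L.
After complete mixing, C₀ = (0.2431·4.69 + 1.3·0.018) / 1.543 = 0.7539 mg/L.
Travel time t = 3.09e+04 m / 0.31 m/s = 9.968e+04 s = 1.154 d.
C = 0.7539·exp(−0.044·1.154) = 0.7539·0.9505 = 0.7166 mg/L.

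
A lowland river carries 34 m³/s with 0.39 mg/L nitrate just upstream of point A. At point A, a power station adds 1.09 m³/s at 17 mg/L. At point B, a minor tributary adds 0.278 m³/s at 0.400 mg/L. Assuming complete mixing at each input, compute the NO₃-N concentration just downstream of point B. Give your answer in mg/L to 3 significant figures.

0.902 mg/L

After input A: C = (34·0.39 + 1.09·17) / 35.09 = 0.906 mg/L.
After input B: C = (35.09·0.906 + 0.278·0.4) / 35.37 = 0.902 mg/L.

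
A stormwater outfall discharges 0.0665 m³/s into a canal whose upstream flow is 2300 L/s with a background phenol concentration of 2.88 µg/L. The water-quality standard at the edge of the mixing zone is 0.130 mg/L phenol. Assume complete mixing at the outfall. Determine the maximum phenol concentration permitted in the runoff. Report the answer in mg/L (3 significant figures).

4.53 mg/L

2300 L/s = 2.3 m³/s.
2.88 µg/L = 0.00288 mg/L.
Mass balance: 0.13·2.367 = 0.0665·Cₑ + 2.3·0.00288.
Cₑ = (0.3076 − 0.006624) / 0.0665 = 4.527 mg/L.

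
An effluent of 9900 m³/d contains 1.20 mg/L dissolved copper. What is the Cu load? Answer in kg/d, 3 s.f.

9900 m³/d = 0.1146 m³/s.
Mass flux = Q·C = 0.1146 m³/s × 1.2 g/m³ = 0.1375 g/s.
= 0.1375 g/s × 86.4 = 11.88 kg/d.

11.9 kg/d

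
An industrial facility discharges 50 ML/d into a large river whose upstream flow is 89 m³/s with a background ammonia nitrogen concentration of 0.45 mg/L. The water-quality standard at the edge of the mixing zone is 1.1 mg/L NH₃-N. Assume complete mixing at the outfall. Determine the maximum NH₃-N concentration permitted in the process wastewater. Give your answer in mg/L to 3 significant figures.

101 mg/L

50 ML/d = 0.5787 m³/s.
Mass balance: 1.1·89.58 = 0.5787·Cₑ + 89·0.45.
Cₑ = (98.54 − 40.05) / 0.5787 = 101.1 mg/L.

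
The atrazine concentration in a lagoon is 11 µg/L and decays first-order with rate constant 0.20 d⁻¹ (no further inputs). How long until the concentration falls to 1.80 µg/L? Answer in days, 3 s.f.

9.05 d

t = ln(C₀/C)/k = ln(11/1.80)/0.20 = 1.81/0.20 = 9.051 d.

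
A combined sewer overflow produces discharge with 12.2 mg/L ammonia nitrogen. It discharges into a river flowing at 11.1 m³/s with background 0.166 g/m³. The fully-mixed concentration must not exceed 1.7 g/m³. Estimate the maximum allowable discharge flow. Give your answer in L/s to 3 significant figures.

1620 L/s

Mass balance at complete mixing: C_std·(Q_w + Q_r) = Q_w·C_e + Q_r·C_b.
Rearranging, Q_w = Q_r·(C_std − C_b)/(C_e − C_std) = 11.1·(1.7 − 0.166) / (12.2 − 1.7) = 1.622 m³/s.
= 1622 L/s.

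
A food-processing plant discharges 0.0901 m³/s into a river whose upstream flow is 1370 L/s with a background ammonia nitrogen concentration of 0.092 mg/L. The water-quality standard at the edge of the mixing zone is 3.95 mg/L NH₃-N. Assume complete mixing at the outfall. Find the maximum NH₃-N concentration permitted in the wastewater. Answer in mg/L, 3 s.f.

1370 L/s = 1.37 m³/s.
Mass balance: 3.95·1.46 = 0.0901·Cₑ + 1.37·0.092.
Cₑ = (5.767 − 0.126) / 0.0901 = 62.61 mg/L.

62.6 mg/L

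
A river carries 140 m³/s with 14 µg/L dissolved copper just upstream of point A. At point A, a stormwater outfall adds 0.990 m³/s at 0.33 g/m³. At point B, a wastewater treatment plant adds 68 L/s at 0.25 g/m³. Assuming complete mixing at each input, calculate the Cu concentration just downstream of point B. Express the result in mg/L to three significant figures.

14 µg/L = 0.014 mg/L.
After input A: C = (140·0.014 + 0.99·0.33) / 141 = 0.01622 mg/L.
68 L/s = 0.068 m³/s.
After input B: C = (141·0.01622 + 0.068·0.25) / 141.1 = 0.01633 mg/L.

0.0163 mg/L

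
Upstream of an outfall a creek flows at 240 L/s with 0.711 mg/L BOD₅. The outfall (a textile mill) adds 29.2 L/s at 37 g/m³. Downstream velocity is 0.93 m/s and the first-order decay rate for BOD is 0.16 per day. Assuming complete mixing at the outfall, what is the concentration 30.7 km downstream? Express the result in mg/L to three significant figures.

29.2 L/s = 0.0292 m³/s.
240 L/s = 0.24 m³/s.
After complete mixing, C₀ = (0.0292·37 + 0.24·0.711) / 0.2692 = 4.647 mg/L.
Travel time t = 3.07e+04 m / 0.93 m/s = 3.301e+04 s = 0.3821 d.
C = 4.647·exp(−0.16·0.3821) = 4.647·0.9407 = 4.372 mg/L.

4.37 mg/L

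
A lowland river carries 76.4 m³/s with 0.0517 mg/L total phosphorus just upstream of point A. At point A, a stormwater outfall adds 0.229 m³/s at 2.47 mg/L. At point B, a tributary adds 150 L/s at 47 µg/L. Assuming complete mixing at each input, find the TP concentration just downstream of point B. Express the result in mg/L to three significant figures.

0.0589 mg/L

After input A: C = (76.4·0.0517 + 0.229·2.47) / 76.63 = 0.05893 mg/L.
150 L/s = 0.15 m³/s.
47 µg/L = 0.047 mg/L.
After input B: C = (76.63·0.05893 + 0.15·0.047) / 76.78 = 0.0589 mg/L.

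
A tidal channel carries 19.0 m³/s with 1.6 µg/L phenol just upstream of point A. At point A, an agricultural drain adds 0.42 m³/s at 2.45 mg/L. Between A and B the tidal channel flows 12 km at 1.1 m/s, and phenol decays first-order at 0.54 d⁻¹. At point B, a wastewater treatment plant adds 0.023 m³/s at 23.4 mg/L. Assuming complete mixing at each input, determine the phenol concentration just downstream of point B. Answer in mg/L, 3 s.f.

0.0786 mg/L

1.6 µg/L = 0.0016 mg/L.
After input A: C = (19·0.0016 + 0.42·2.45) / 19.42 = 0.05455 mg/L.
Over the 12 km reach to input B (t = 1.091e+04 s = 0.1263 d), decay gives C = 0.05455·exp(−0.54·0.1263) = 0.05096 mg/L.
After input B: C = (19.42·0.05096 + 0.023·23.4) / 19.44 = 0.07858 mg/L.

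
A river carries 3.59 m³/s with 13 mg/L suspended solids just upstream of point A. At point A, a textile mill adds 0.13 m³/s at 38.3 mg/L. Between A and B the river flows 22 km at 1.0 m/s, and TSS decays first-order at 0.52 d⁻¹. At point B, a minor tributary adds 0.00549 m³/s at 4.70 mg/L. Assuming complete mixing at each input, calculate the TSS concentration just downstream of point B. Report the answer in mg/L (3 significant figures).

12.2 mg/L

After input A: C = (3.59·13 + 0.13·38.3) / 3.72 = 13.88 mg/L.
Over the 22 km reach to input B (t = 2.2e+04 s = 0.2546 d), decay gives C = 13.88·exp(−0.52·0.2546) = 12.16 mg/L.
After input B: C = (3.72·12.16 + 0.00549·4.7) / 3.725 = 12.15 mg/L.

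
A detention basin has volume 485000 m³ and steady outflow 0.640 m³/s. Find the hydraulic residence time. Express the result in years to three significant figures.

Q = 0.640 m³/s × 3.156e+07 s/yr = 2.02e+07 m³/yr.
Hydraulic residence time τ = V/Q = 485000/2.02e+07 = 0.02401 yr.

0.0240 yr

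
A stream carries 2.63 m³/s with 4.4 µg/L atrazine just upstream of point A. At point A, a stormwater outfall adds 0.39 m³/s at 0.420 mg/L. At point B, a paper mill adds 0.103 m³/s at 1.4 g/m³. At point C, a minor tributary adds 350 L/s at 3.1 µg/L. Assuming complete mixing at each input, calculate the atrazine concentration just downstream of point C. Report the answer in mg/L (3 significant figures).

4.4 µg/L = 0.0044 mg/L.
After input A: C = (2.63·0.0044 + 0.39·0.42) / 3.02 = 0.05807 mg/L.
After input B: C = (3.02·0.05807 + 0.103·1.4) / 3.123 = 0.1023 mg/L.
350 L/s = 0.35 m³/s.
3.1 µg/L = 0.0031 mg/L.
After input C: C = (3.123·0.1023 + 0.35·0.0031) / 3.473 = 0.09233 mg/L.

0.0923 mg/L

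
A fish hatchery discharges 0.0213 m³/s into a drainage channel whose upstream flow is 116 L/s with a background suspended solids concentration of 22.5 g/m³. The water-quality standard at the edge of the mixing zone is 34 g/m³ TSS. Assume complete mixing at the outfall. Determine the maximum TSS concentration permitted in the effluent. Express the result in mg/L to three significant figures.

96.6 mg/L

116 L/s = 0.116 m³/s.
Mass balance: 34·0.1373 = 0.0213·Cₑ + 0.116·22.5.
Cₑ = (4.668 − 2.61) / 0.0213 = 96.63 mg/L.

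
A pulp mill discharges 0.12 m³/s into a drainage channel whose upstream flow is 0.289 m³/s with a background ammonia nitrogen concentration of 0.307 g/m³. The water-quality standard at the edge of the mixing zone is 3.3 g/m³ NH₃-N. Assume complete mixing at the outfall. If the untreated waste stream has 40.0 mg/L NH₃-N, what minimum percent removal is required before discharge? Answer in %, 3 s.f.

73.7 %

Mass balance: 3.3·0.409 = 0.12·Cₑ + 0.289·0.307.
Cₑ = (1.35 − 0.08872) / 0.12 = 10.51 mg/L.
Required removal = 1 − 10.51/40.0 = 73.73 %.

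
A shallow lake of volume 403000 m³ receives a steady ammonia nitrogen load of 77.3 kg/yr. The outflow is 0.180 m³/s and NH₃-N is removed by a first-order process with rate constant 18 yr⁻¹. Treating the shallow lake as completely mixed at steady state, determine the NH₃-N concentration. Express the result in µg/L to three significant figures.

5.98 µg/L

Outflow Q = 0.180 m³/s × 3.156e+07 s/yr = 5.68e+06 m³/yr.
Steady-state CSTR mass balance: W = Q·C + k·V·C, so C = W/(Q + kV).
Q + kV = 5.68e+06 + 18·403000 = 1.293e+07 m³/yr.
C = 77.3/1.293e+07 = 5.976e-06 kg/m³ = 0.005976 mg/L = 5.976 µg/L.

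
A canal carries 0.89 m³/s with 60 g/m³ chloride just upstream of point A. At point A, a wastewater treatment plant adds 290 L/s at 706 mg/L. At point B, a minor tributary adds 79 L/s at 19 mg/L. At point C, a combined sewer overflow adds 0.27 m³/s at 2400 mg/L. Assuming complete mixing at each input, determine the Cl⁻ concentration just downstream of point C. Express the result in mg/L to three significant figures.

594 mg/L

290 L/s = 0.29 m³/s.
After input A: C = (0.89·60 + 0.29·706) / 1.18 = 218.8 mg/L.
79 L/s = 0.079 m³/s.
After input B: C = (1.18·218.8 + 0.079·19) / 1.259 = 206.2 mg/L.
After input C: C = (1.259·206.2 + 0.27·2400) / 1.529 = 593.6 mg/L.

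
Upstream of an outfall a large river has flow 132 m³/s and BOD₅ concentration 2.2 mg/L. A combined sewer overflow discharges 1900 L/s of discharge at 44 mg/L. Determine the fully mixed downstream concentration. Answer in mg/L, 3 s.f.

2.79 mg/L

1900 L/s = 1.9 m³/s.
By mass balance at complete mixing, C = (1.9·44 + 132·2.2) / (1.9 + 132) = 374/133.9 = 2.793 mg/L.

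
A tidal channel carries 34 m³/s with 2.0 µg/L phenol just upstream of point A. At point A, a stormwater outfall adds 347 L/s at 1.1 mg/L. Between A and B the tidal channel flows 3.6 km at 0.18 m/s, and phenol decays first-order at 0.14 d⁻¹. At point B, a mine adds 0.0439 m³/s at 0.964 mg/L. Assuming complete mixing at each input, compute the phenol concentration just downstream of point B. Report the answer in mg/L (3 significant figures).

0.0139 mg/L

2.0 µg/L = 0.002 mg/L.
347 L/s = 0.347 m³/s.
After input A: C = (34·0.002 + 0.347·1.1) / 34.35 = 0.01309 mg/L.
Over the 3.6 km reach to input B (t = 2e+04 s = 0.2315 d), decay gives C = 0.01309·exp(−0.14·0.2315) = 0.01268 mg/L.
After input B: C = (34.35·0.01268 + 0.0439·0.964) / 34.39 = 0.01389 mg/L.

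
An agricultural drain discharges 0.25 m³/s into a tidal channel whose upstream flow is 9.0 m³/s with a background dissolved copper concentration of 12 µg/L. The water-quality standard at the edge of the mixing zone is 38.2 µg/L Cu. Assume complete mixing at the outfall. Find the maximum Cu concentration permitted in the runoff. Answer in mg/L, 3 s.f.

12 µg/L = 0.012 mg/L.
38.2 µg/L = 0.0382 mg/L.
Mass balance: 0.0382·9.25 = 0.25·Cₑ + 9·0.012.
Cₑ = (0.3534 − 0.108) / 0.25 = 0.9814 mg/L.

0.981 mg/L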